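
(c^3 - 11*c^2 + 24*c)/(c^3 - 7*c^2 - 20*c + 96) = c/(c + 4)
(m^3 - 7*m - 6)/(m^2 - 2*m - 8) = (m^2 - 2*m - 3)/(m - 4)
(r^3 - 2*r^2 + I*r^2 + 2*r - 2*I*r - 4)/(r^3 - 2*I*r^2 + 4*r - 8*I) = (r^2 - r*(2 + I) + 2*I)/(r^2 - 4*I*r - 4)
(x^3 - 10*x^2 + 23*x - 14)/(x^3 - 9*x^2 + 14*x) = (x - 1)/x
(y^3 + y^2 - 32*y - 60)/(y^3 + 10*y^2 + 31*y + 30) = (y - 6)/(y + 3)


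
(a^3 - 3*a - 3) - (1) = a^3 - 3*a - 4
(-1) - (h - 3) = 2 - h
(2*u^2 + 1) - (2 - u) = 2*u^2 + u - 1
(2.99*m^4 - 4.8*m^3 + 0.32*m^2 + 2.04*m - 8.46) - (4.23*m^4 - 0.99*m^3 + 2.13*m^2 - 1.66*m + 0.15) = -1.24*m^4 - 3.81*m^3 - 1.81*m^2 + 3.7*m - 8.61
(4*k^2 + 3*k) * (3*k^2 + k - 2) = 12*k^4 + 13*k^3 - 5*k^2 - 6*k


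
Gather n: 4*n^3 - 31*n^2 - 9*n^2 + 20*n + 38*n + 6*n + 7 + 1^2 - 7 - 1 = 4*n^3 - 40*n^2 + 64*n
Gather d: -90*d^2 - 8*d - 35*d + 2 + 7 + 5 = -90*d^2 - 43*d + 14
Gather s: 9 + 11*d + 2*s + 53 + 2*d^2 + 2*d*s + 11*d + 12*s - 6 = 2*d^2 + 22*d + s*(2*d + 14) + 56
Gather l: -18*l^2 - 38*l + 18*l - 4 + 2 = -18*l^2 - 20*l - 2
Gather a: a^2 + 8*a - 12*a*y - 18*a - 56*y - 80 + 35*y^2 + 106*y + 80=a^2 + a*(-12*y - 10) + 35*y^2 + 50*y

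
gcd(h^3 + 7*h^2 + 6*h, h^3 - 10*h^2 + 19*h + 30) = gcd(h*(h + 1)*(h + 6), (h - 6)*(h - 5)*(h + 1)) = h + 1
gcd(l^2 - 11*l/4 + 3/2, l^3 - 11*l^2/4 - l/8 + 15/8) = 1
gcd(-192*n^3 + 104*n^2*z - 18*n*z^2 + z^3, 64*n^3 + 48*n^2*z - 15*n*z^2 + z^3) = -8*n + z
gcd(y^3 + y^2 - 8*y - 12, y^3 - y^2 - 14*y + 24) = y - 3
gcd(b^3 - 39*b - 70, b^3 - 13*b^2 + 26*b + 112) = b^2 - 5*b - 14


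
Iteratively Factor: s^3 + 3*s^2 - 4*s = (s - 1)*(s^2 + 4*s) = (s - 1)*(s + 4)*(s)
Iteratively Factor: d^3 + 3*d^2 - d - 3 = (d + 1)*(d^2 + 2*d - 3) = (d + 1)*(d + 3)*(d - 1)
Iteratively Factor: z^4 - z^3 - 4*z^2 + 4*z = (z)*(z^3 - z^2 - 4*z + 4) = z*(z + 2)*(z^2 - 3*z + 2) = z*(z - 2)*(z + 2)*(z - 1)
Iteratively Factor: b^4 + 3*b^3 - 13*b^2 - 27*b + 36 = (b - 3)*(b^3 + 6*b^2 + 5*b - 12) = (b - 3)*(b - 1)*(b^2 + 7*b + 12) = (b - 3)*(b - 1)*(b + 3)*(b + 4)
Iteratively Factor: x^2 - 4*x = (x)*(x - 4)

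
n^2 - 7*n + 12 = (n - 4)*(n - 3)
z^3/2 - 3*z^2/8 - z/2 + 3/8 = (z/2 + 1/2)*(z - 1)*(z - 3/4)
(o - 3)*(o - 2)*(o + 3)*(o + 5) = o^4 + 3*o^3 - 19*o^2 - 27*o + 90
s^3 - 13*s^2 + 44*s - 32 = (s - 8)*(s - 4)*(s - 1)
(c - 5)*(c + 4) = c^2 - c - 20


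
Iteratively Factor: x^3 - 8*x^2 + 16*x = (x - 4)*(x^2 - 4*x) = (x - 4)^2*(x)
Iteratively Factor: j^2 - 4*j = (j)*(j - 4)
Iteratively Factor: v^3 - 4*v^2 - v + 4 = (v + 1)*(v^2 - 5*v + 4) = (v - 1)*(v + 1)*(v - 4)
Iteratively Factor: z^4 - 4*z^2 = (z)*(z^3 - 4*z) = z*(z + 2)*(z^2 - 2*z) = z*(z - 2)*(z + 2)*(z)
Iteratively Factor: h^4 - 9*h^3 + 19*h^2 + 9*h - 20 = (h - 5)*(h^3 - 4*h^2 - h + 4) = (h - 5)*(h - 4)*(h^2 - 1) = (h - 5)*(h - 4)*(h + 1)*(h - 1)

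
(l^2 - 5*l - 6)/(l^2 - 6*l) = (l + 1)/l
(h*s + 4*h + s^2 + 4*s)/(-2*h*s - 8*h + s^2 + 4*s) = (h + s)/(-2*h + s)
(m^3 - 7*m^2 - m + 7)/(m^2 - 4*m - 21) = (m^2 - 1)/(m + 3)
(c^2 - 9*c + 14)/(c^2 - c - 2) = (c - 7)/(c + 1)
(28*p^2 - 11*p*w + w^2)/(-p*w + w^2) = (-28*p^2 + 11*p*w - w^2)/(w*(p - w))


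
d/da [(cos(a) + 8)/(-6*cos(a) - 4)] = -11*sin(a)/(3*cos(a) + 2)^2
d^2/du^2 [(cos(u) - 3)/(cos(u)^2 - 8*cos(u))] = (-(cos(u) - 8)^2*cos(u)^3 + 2*(cos(u) - 8)*(12*cos(u) - 9*cos(2*u) + cos(3*u) + 2)*cos(u) + 8*(cos(u) - 4)^2*(cos(u) - 3)*sin(u)^2)/((cos(u) - 8)^3*cos(u)^3)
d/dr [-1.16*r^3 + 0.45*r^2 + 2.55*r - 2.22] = -3.48*r^2 + 0.9*r + 2.55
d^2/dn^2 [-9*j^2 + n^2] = 2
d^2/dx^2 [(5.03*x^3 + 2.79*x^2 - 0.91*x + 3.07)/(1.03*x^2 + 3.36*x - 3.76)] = (5.6843418860808e-14*x^4 + 131.291642*x^3 - 296.909598*x^2 + 469.275216*x + 148.991792)/(1.092727*x^6 + 10.693872*x^5 + 22.917912*x^4 - 40.142592*x^3 - 83.661504*x^2 + 142.507008*x - 53.157376)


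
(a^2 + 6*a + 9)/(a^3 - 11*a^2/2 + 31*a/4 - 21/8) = 8*(a^2 + 6*a + 9)/(8*a^3 - 44*a^2 + 62*a - 21)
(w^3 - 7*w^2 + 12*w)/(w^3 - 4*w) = (w^2 - 7*w + 12)/(w^2 - 4)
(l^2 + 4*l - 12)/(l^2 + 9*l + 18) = (l - 2)/(l + 3)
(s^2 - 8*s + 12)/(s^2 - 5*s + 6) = (s - 6)/(s - 3)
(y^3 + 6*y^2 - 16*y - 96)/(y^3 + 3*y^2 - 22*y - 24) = (y + 4)/(y + 1)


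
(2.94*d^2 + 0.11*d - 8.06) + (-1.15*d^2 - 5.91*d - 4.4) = 1.79*d^2 - 5.8*d - 12.46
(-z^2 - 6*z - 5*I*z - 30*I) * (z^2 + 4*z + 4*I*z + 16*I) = -z^4 - 10*z^3 - 9*I*z^3 - 4*z^2 - 90*I*z^2 + 200*z - 216*I*z + 480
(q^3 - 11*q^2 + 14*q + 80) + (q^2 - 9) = q^3 - 10*q^2 + 14*q + 71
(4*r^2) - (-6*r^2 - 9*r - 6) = 10*r^2 + 9*r + 6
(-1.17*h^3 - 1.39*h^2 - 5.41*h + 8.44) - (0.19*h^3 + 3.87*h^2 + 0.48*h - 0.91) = -1.36*h^3 - 5.26*h^2 - 5.89*h + 9.35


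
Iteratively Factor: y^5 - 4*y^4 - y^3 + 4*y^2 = (y - 4)*(y^4 - y^2) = (y - 4)*(y - 1)*(y^3 + y^2) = y*(y - 4)*(y - 1)*(y^2 + y) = y*(y - 4)*(y - 1)*(y + 1)*(y)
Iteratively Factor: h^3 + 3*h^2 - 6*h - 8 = (h + 4)*(h^2 - h - 2) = (h + 1)*(h + 4)*(h - 2)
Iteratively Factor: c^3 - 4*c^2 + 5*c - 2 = (c - 2)*(c^2 - 2*c + 1) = (c - 2)*(c - 1)*(c - 1)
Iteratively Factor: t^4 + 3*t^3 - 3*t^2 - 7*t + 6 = (t + 2)*(t^3 + t^2 - 5*t + 3) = (t - 1)*(t + 2)*(t^2 + 2*t - 3) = (t - 1)^2*(t + 2)*(t + 3)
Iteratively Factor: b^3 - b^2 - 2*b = (b)*(b^2 - b - 2) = b*(b + 1)*(b - 2)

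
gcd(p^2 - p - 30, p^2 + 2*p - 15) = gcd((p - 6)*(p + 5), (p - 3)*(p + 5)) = p + 5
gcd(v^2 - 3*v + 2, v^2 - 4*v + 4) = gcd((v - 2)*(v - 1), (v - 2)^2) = v - 2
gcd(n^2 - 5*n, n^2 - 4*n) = n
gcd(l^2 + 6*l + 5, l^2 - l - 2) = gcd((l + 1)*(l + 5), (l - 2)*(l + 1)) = l + 1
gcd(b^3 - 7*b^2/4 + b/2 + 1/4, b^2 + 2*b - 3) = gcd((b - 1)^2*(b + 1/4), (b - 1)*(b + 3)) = b - 1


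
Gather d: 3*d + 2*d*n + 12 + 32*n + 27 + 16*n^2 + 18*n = d*(2*n + 3) + 16*n^2 + 50*n + 39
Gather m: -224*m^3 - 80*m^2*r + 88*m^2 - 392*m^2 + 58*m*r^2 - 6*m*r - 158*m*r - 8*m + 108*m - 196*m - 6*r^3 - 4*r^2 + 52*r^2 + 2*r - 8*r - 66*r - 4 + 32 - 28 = -224*m^3 + m^2*(-80*r - 304) + m*(58*r^2 - 164*r - 96) - 6*r^3 + 48*r^2 - 72*r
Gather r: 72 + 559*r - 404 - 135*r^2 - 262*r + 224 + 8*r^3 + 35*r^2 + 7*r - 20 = 8*r^3 - 100*r^2 + 304*r - 128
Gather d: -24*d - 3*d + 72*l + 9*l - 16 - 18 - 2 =-27*d + 81*l - 36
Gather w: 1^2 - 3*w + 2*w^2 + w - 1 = 2*w^2 - 2*w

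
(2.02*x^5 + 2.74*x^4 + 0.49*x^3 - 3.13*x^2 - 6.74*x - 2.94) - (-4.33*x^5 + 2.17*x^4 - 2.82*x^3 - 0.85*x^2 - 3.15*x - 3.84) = 6.35*x^5 + 0.57*x^4 + 3.31*x^3 - 2.28*x^2 - 3.59*x + 0.9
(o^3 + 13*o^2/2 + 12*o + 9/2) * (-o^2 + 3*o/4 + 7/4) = -o^5 - 23*o^4/4 - 43*o^3/8 + 127*o^2/8 + 195*o/8 + 63/8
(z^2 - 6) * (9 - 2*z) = -2*z^3 + 9*z^2 + 12*z - 54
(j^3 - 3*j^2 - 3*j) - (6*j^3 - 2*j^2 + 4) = -5*j^3 - j^2 - 3*j - 4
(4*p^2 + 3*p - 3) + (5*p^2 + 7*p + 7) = 9*p^2 + 10*p + 4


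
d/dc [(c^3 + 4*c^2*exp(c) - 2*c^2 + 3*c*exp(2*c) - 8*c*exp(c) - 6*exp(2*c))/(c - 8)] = 2*(2*c^3*exp(c) + c^3 + 3*c^2*exp(2*c) - 18*c^2*exp(c) - 13*c^2 - 30*c*exp(2*c) + 16*c + 39*exp(2*c) + 32*exp(c))/(c^2 - 16*c + 64)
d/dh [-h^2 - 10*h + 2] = -2*h - 10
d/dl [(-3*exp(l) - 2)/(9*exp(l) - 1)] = 21*exp(l)/(9*exp(l) - 1)^2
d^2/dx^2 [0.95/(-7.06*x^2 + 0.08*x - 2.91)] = (94.70284*x^2 - 1.07312*x - 0.95*(14.12*x - 0.08)*(28.24*x - 0.16) + 39.03474)/(7.06*x^2 - 0.08*x + 2.91)^3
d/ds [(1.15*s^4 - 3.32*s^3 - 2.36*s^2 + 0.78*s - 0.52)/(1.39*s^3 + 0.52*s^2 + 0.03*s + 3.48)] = (1.5985*s^6 + 1.196*s^5 + 1.6575*s^4 + 13.6404*s^3 - 32.9688*s^2 - 15.8848*s + 2.73)/(1.9321*s^6 + 1.4456*s^5 + 0.3538*s^4 + 9.7056*s^3 + 3.6201*s^2 + 0.2088*s + 12.1104)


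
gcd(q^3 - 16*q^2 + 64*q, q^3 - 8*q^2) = q^2 - 8*q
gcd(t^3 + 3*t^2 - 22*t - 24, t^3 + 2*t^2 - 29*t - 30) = t^2 + 7*t + 6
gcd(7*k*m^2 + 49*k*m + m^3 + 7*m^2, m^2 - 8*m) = m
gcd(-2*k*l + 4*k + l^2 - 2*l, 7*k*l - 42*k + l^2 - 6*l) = 1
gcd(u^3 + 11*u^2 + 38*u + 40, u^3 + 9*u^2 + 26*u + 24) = u^2 + 6*u + 8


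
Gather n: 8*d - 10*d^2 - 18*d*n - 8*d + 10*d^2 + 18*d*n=0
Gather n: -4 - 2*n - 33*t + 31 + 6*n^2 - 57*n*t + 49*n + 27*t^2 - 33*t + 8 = 6*n^2 + n*(47 - 57*t) + 27*t^2 - 66*t + 35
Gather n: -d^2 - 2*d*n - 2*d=-d^2 - 2*d*n - 2*d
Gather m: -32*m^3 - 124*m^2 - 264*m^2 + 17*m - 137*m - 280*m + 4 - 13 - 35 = -32*m^3 - 388*m^2 - 400*m - 44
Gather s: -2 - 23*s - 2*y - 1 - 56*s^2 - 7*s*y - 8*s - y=-56*s^2 + s*(-7*y - 31) - 3*y - 3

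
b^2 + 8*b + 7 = (b + 1)*(b + 7)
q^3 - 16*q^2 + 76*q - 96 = (q - 8)*(q - 6)*(q - 2)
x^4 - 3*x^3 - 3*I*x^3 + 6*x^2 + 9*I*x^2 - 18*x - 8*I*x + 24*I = (x - 3)*(x - 4*I)*(x - I)*(x + 2*I)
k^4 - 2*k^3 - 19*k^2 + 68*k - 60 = (k - 3)*(k - 2)^2*(k + 5)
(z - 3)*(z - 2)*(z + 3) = z^3 - 2*z^2 - 9*z + 18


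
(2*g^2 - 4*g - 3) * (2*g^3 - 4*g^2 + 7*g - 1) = 4*g^5 - 16*g^4 + 24*g^3 - 18*g^2 - 17*g + 3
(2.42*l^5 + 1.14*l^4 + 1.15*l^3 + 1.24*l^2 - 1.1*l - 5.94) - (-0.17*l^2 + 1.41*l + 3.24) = 2.42*l^5 + 1.14*l^4 + 1.15*l^3 + 1.41*l^2 - 2.51*l - 9.18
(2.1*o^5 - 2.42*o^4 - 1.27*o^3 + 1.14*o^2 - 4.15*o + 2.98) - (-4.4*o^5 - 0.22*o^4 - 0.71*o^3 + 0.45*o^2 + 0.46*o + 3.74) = 6.5*o^5 - 2.2*o^4 - 0.56*o^3 + 0.69*o^2 - 4.61*o - 0.76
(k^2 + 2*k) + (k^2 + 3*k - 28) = 2*k^2 + 5*k - 28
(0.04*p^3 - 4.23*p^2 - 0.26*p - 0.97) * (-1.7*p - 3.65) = -0.068*p^4 + 7.045*p^3 + 15.8815*p^2 + 2.598*p + 3.5405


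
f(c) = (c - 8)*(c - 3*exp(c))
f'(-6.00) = -19.90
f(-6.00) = 84.10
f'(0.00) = 13.00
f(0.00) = 24.00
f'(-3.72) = -14.66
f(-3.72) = 44.45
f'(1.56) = 72.78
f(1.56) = 81.89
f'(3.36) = 313.10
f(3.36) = 385.16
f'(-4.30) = -16.14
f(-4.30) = 53.39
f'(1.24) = 54.19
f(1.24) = 61.70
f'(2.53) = 165.40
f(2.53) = 192.16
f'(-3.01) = -12.54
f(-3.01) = 34.77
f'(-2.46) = -10.50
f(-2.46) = 28.41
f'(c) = c + (1 - 3*exp(c))*(c - 8) - 3*exp(c) = c - (c - 8)*(3*exp(c) - 1) - 3*exp(c)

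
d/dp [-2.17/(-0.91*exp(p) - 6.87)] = -1.9747*exp(p)/(0.91*exp(p) + 6.87)^2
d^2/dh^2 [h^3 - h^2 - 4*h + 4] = 6*h - 2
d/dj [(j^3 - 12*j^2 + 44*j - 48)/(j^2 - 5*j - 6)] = (j^2 + 2*j - 14)/(j^2 + 2*j + 1)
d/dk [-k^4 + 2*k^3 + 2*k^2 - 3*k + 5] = -4*k^3 + 6*k^2 + 4*k - 3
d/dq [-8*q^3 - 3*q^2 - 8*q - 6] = -24*q^2 - 6*q - 8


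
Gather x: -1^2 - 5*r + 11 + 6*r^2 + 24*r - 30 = 6*r^2 + 19*r - 20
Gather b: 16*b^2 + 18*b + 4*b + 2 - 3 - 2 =16*b^2 + 22*b - 3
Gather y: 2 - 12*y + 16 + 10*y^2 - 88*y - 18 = 10*y^2 - 100*y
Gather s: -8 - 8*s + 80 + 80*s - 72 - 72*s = 0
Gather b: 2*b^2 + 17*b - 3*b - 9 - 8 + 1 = 2*b^2 + 14*b - 16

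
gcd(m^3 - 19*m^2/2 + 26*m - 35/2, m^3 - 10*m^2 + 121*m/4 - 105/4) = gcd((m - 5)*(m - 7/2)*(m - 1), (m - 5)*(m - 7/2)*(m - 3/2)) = m^2 - 17*m/2 + 35/2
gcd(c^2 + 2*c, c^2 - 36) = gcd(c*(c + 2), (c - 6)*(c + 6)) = 1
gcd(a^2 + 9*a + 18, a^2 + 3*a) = a + 3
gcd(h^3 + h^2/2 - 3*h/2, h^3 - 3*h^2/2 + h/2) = h^2 - h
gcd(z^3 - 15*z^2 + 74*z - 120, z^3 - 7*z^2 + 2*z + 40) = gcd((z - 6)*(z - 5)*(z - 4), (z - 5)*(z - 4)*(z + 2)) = z^2 - 9*z + 20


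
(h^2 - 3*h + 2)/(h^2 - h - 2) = (h - 1)/(h + 1)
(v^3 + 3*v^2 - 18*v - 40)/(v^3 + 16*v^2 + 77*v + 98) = (v^2 + v - 20)/(v^2 + 14*v + 49)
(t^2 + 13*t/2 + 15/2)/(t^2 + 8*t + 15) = (t + 3/2)/(t + 3)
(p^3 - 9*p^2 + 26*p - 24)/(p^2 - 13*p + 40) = (p^3 - 9*p^2 + 26*p - 24)/(p^2 - 13*p + 40)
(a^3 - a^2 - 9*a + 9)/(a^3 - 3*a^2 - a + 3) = (a + 3)/(a + 1)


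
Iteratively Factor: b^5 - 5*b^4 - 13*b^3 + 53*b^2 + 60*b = (b - 5)*(b^4 - 13*b^2 - 12*b) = (b - 5)*(b - 4)*(b^3 + 4*b^2 + 3*b) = b*(b - 5)*(b - 4)*(b^2 + 4*b + 3) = b*(b - 5)*(b - 4)*(b + 1)*(b + 3)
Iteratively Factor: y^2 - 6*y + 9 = (y - 3)*(y - 3)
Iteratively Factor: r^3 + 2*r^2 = (r)*(r^2 + 2*r) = r^2*(r + 2)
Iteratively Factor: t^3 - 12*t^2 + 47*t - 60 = (t - 3)*(t^2 - 9*t + 20) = (t - 4)*(t - 3)*(t - 5)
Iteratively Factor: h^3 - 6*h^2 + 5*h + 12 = (h - 3)*(h^2 - 3*h - 4) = (h - 3)*(h + 1)*(h - 4)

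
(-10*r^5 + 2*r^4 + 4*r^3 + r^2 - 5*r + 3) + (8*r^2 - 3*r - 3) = -10*r^5 + 2*r^4 + 4*r^3 + 9*r^2 - 8*r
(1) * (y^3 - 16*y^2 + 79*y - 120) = y^3 - 16*y^2 + 79*y - 120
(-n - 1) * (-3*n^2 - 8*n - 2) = 3*n^3 + 11*n^2 + 10*n + 2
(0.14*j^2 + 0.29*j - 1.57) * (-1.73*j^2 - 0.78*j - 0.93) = -0.2422*j^4 - 0.6109*j^3 + 2.3597*j^2 + 0.9549*j + 1.4601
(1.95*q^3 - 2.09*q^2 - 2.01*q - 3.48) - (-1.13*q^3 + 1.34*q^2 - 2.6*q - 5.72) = 3.08*q^3 - 3.43*q^2 + 0.59*q + 2.24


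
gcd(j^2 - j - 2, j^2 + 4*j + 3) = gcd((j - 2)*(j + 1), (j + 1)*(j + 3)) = j + 1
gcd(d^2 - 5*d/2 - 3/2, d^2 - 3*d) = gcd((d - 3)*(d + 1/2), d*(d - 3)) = d - 3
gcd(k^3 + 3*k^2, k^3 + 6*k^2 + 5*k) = k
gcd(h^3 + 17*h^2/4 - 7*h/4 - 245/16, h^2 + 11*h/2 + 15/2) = h + 5/2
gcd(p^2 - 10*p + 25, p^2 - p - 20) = p - 5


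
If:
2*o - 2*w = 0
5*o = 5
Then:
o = 1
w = 1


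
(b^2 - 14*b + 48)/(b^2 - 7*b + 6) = (b - 8)/(b - 1)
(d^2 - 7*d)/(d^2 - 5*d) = (d - 7)/(d - 5)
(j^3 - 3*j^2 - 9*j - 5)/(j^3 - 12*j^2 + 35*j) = (j^2 + 2*j + 1)/(j*(j - 7))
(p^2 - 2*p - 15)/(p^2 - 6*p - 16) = (-p^2 + 2*p + 15)/(-p^2 + 6*p + 16)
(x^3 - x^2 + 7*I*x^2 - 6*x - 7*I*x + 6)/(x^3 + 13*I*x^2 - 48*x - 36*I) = (x - 1)/(x + 6*I)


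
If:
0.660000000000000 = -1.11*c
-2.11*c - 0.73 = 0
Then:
No Solution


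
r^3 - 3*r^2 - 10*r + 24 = (r - 4)*(r - 2)*(r + 3)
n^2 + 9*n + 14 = (n + 2)*(n + 7)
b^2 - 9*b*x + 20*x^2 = (b - 5*x)*(b - 4*x)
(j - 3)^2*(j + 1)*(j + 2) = j^4 - 3*j^3 - 7*j^2 + 15*j + 18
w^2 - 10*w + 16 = (w - 8)*(w - 2)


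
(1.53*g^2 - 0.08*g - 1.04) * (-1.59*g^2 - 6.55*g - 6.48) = -2.4327*g^4 - 9.8943*g^3 - 7.7368*g^2 + 7.3304*g + 6.7392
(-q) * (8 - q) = q^2 - 8*q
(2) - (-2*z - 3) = 2*z + 5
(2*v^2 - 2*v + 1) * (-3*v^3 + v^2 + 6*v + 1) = -6*v^5 + 8*v^4 + 7*v^3 - 9*v^2 + 4*v + 1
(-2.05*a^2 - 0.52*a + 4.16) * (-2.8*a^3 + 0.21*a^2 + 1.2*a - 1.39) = 5.74*a^5 + 1.0255*a^4 - 14.2172*a^3 + 3.0991*a^2 + 5.7148*a - 5.7824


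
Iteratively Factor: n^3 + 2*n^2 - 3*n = (n + 3)*(n^2 - n) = n*(n + 3)*(n - 1)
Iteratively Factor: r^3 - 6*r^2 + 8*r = (r)*(r^2 - 6*r + 8) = r*(r - 4)*(r - 2)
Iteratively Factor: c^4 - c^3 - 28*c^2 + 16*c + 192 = (c - 4)*(c^3 + 3*c^2 - 16*c - 48) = (c - 4)*(c + 4)*(c^2 - c - 12) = (c - 4)^2*(c + 4)*(c + 3)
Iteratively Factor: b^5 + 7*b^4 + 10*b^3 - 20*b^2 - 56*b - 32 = (b + 2)*(b^4 + 5*b^3 - 20*b - 16) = (b - 2)*(b + 2)*(b^3 + 7*b^2 + 14*b + 8) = (b - 2)*(b + 1)*(b + 2)*(b^2 + 6*b + 8) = (b - 2)*(b + 1)*(b + 2)*(b + 4)*(b + 2)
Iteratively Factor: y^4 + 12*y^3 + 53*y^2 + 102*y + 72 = (y + 3)*(y^3 + 9*y^2 + 26*y + 24) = (y + 3)*(y + 4)*(y^2 + 5*y + 6) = (y + 3)^2*(y + 4)*(y + 2)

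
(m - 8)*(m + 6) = m^2 - 2*m - 48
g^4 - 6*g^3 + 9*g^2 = g^2*(g - 3)^2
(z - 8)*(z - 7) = z^2 - 15*z + 56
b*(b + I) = b^2 + I*b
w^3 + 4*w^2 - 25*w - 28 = (w - 4)*(w + 1)*(w + 7)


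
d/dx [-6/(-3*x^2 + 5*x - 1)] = 6*(5 - 6*x)/(3*x^2 - 5*x + 1)^2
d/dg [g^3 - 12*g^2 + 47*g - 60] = 3*g^2 - 24*g + 47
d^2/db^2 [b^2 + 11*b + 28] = 2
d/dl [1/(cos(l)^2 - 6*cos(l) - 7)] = 2*(cos(l) - 3)*sin(l)/(sin(l)^2 + 6*cos(l) + 6)^2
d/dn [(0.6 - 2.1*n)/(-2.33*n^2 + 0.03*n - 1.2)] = (-4.893*n^2 + 2.796*n + 2.502)/(5.4289*n^4 - 0.1398*n^3 + 5.5929*n^2 - 0.072*n + 1.44)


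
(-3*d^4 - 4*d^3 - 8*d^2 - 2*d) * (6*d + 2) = -18*d^5 - 30*d^4 - 56*d^3 - 28*d^2 - 4*d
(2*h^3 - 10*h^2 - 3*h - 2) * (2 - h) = -2*h^4 + 14*h^3 - 17*h^2 - 4*h - 4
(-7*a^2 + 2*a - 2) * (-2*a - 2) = 14*a^3 + 10*a^2 + 4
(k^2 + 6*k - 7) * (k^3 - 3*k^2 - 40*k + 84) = k^5 + 3*k^4 - 65*k^3 - 135*k^2 + 784*k - 588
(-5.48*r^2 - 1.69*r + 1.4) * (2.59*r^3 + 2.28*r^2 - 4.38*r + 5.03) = -14.1932*r^5 - 16.8715*r^4 + 23.7752*r^3 - 16.9702*r^2 - 14.6327*r + 7.042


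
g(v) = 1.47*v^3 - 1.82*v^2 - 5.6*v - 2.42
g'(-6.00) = 175.00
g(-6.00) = -351.86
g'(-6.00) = 175.00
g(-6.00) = -351.86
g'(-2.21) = 23.98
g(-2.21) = -14.80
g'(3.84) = 45.45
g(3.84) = 32.47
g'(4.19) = 56.57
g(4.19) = 50.30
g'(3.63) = 39.30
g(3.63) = 23.58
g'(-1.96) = 18.48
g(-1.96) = -9.50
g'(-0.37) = -3.65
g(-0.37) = -0.67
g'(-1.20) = 5.12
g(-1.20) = -0.86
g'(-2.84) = 40.31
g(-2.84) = -34.87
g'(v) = 4.41*v^2 - 3.64*v - 5.6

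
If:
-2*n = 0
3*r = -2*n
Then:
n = 0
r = 0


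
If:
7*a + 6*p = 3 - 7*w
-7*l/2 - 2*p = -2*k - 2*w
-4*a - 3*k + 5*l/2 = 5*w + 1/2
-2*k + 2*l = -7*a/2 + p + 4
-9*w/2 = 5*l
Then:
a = 653/2500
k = -13577/7500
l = -603/1250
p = -6451/15000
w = 67/125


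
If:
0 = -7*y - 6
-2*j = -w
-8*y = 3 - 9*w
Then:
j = -3/14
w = -3/7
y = -6/7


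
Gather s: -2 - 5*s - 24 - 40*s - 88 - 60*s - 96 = -105*s - 210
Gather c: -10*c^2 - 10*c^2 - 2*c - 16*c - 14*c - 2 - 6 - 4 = -20*c^2 - 32*c - 12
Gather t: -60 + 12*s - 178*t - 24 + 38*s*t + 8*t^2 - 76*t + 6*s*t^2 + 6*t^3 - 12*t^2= 12*s + 6*t^3 + t^2*(6*s - 4) + t*(38*s - 254) - 84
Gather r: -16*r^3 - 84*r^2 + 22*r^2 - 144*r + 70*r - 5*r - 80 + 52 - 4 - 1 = -16*r^3 - 62*r^2 - 79*r - 33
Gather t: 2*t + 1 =2*t + 1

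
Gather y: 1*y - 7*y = -6*y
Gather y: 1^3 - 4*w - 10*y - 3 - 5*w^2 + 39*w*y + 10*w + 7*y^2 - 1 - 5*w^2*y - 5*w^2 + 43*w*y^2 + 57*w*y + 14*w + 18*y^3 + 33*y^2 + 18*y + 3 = -10*w^2 + 20*w + 18*y^3 + y^2*(43*w + 40) + y*(-5*w^2 + 96*w + 8)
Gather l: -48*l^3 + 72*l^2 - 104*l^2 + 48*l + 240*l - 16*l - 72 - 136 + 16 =-48*l^3 - 32*l^2 + 272*l - 192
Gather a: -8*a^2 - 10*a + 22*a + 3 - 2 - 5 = -8*a^2 + 12*a - 4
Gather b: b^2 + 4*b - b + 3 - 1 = b^2 + 3*b + 2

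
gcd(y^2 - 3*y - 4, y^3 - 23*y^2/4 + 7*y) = y - 4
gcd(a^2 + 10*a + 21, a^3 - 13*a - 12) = a + 3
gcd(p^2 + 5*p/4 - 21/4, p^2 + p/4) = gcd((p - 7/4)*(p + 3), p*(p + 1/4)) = 1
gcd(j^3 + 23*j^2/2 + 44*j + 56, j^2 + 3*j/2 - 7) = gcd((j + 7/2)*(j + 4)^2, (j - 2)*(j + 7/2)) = j + 7/2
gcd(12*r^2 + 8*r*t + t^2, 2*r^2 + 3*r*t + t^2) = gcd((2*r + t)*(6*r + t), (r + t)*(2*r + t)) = 2*r + t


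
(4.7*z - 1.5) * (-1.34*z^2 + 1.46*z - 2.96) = -6.298*z^3 + 8.872*z^2 - 16.102*z + 4.44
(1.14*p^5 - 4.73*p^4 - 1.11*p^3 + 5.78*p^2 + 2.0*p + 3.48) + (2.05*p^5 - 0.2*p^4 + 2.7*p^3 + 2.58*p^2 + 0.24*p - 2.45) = 3.19*p^5 - 4.93*p^4 + 1.59*p^3 + 8.36*p^2 + 2.24*p + 1.03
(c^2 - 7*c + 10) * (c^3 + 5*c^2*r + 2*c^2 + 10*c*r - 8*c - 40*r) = c^5 + 5*c^4*r - 5*c^4 - 25*c^3*r - 12*c^3 - 60*c^2*r + 76*c^2 + 380*c*r - 80*c - 400*r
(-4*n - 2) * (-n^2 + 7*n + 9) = 4*n^3 - 26*n^2 - 50*n - 18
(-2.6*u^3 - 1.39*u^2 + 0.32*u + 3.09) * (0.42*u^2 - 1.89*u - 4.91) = -1.092*u^5 + 4.3302*u^4 + 15.5275*u^3 + 7.5179*u^2 - 7.4113*u - 15.1719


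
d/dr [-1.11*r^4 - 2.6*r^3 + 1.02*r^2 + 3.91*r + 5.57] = -4.44*r^3 - 7.8*r^2 + 2.04*r + 3.91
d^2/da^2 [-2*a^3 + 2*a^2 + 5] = 4 - 12*a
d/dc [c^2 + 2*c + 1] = 2*c + 2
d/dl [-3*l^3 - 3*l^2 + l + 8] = -9*l^2 - 6*l + 1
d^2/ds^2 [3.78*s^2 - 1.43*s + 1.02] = 7.56000000000000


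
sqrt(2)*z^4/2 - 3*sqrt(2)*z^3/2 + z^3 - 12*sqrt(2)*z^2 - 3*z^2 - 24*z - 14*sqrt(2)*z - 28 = (z - 7)*(z + 2)^2*(sqrt(2)*z/2 + 1)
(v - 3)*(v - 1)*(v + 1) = v^3 - 3*v^2 - v + 3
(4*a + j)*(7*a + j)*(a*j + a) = 28*a^3*j + 28*a^3 + 11*a^2*j^2 + 11*a^2*j + a*j^3 + a*j^2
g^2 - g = g*(g - 1)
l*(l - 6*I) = l^2 - 6*I*l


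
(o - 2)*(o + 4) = o^2 + 2*o - 8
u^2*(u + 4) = u^3 + 4*u^2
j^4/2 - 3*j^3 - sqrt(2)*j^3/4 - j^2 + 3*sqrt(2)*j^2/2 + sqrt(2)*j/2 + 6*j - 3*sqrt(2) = (j/2 + sqrt(2)/2)*(j - 6)*(j - sqrt(2))*(j - sqrt(2)/2)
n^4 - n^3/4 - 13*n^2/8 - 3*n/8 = n*(n - 3/2)*(n + 1/4)*(n + 1)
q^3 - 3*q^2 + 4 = (q - 2)^2*(q + 1)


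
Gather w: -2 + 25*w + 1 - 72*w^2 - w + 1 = -72*w^2 + 24*w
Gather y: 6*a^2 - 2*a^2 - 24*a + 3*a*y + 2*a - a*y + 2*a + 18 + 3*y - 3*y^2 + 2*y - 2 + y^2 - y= 4*a^2 - 20*a - 2*y^2 + y*(2*a + 4) + 16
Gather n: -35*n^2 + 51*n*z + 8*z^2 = -35*n^2 + 51*n*z + 8*z^2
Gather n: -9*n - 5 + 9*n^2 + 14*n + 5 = 9*n^2 + 5*n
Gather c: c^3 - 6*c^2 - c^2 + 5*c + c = c^3 - 7*c^2 + 6*c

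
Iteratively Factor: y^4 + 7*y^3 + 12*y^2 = (y)*(y^3 + 7*y^2 + 12*y) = y*(y + 3)*(y^2 + 4*y) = y^2*(y + 3)*(y + 4)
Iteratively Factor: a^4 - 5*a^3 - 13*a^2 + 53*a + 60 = (a - 4)*(a^3 - a^2 - 17*a - 15) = (a - 4)*(a + 3)*(a^2 - 4*a - 5) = (a - 5)*(a - 4)*(a + 3)*(a + 1)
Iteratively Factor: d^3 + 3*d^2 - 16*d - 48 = (d + 3)*(d^2 - 16) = (d + 3)*(d + 4)*(d - 4)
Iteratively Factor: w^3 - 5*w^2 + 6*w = (w)*(w^2 - 5*w + 6) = w*(w - 2)*(w - 3)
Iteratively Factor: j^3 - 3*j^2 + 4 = (j - 2)*(j^2 - j - 2) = (j - 2)^2*(j + 1)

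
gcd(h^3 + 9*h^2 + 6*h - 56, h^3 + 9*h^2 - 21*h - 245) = h + 7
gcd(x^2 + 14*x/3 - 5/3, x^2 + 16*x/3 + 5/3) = x + 5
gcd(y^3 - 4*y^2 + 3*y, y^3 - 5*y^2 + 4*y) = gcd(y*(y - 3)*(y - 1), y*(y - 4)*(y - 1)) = y^2 - y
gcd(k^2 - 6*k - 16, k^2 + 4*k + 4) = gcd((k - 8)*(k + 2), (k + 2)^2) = k + 2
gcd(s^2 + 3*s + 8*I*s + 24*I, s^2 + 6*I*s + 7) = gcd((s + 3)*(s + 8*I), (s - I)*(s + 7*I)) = 1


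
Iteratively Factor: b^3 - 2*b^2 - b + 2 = (b + 1)*(b^2 - 3*b + 2) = (b - 2)*(b + 1)*(b - 1)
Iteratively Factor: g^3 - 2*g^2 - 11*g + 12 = (g + 3)*(g^2 - 5*g + 4) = (g - 1)*(g + 3)*(g - 4)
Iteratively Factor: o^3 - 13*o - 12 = (o + 1)*(o^2 - o - 12) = (o - 4)*(o + 1)*(o + 3)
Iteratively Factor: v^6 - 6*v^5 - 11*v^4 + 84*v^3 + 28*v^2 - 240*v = (v - 5)*(v^5 - v^4 - 16*v^3 + 4*v^2 + 48*v) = (v - 5)*(v + 2)*(v^4 - 3*v^3 - 10*v^2 + 24*v) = (v - 5)*(v + 2)*(v + 3)*(v^3 - 6*v^2 + 8*v) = (v - 5)*(v - 2)*(v + 2)*(v + 3)*(v^2 - 4*v) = v*(v - 5)*(v - 2)*(v + 2)*(v + 3)*(v - 4)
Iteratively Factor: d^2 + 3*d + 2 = (d + 1)*(d + 2)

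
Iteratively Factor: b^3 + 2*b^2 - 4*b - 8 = (b + 2)*(b^2 - 4) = (b + 2)^2*(b - 2)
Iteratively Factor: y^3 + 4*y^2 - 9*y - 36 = (y + 4)*(y^2 - 9) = (y + 3)*(y + 4)*(y - 3)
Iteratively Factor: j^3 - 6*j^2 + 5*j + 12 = (j - 4)*(j^2 - 2*j - 3) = (j - 4)*(j - 3)*(j + 1)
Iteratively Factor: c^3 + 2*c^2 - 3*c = (c - 1)*(c^2 + 3*c) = (c - 1)*(c + 3)*(c)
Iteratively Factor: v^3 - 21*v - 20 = (v + 1)*(v^2 - v - 20) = (v + 1)*(v + 4)*(v - 5)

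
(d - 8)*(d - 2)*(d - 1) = d^3 - 11*d^2 + 26*d - 16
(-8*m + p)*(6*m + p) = -48*m^2 - 2*m*p + p^2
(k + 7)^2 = k^2 + 14*k + 49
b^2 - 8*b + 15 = (b - 5)*(b - 3)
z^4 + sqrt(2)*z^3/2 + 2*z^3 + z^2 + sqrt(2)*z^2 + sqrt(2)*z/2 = z*(z + 1)^2*(z + sqrt(2)/2)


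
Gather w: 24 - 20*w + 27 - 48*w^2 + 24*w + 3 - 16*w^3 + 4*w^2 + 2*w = -16*w^3 - 44*w^2 + 6*w + 54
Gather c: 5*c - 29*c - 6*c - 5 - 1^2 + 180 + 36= 210 - 30*c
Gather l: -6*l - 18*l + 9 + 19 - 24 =4 - 24*l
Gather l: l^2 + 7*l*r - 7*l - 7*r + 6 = l^2 + l*(7*r - 7) - 7*r + 6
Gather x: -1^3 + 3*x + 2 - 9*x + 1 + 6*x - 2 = 0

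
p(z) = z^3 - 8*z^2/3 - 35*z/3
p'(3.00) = -0.67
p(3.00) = -32.00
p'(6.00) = 64.33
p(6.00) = 50.00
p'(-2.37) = 17.82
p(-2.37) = -0.64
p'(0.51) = -13.61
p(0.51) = -6.51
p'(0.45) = -13.46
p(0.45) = -5.70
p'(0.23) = -12.73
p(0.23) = -2.81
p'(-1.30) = 0.34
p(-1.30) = 8.46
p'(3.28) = 3.12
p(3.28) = -31.67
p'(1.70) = -12.06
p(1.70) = -22.63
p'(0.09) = -12.12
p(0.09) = -1.07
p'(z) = 3*z^2 - 16*z/3 - 35/3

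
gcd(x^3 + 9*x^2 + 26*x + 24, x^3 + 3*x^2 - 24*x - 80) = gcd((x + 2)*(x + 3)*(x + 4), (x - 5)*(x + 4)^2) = x + 4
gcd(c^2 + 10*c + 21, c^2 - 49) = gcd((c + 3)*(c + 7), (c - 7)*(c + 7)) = c + 7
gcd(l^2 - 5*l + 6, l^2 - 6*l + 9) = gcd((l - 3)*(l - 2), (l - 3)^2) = l - 3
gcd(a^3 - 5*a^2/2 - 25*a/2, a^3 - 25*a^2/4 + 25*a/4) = a^2 - 5*a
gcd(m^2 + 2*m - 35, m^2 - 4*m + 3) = 1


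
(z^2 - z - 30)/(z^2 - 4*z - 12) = (z + 5)/(z + 2)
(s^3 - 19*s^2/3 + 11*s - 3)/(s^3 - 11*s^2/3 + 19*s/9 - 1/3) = 3*(s - 3)/(3*s - 1)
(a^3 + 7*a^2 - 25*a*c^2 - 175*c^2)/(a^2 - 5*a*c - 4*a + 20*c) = (a^2 + 5*a*c + 7*a + 35*c)/(a - 4)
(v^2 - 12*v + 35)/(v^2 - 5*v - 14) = (v - 5)/(v + 2)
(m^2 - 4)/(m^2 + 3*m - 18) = (m^2 - 4)/(m^2 + 3*m - 18)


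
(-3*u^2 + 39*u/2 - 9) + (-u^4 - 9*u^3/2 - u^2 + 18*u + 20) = -u^4 - 9*u^3/2 - 4*u^2 + 75*u/2 + 11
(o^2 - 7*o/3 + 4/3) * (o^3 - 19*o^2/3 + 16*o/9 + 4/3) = o^5 - 26*o^4/3 + 161*o^3/9 - 304*o^2/27 - 20*o/27 + 16/9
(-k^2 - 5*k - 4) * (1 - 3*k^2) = 3*k^4 + 15*k^3 + 11*k^2 - 5*k - 4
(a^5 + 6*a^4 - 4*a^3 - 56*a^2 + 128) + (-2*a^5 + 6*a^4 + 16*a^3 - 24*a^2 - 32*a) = -a^5 + 12*a^4 + 12*a^3 - 80*a^2 - 32*a + 128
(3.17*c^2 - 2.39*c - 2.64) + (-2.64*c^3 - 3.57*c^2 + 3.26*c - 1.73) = -2.64*c^3 - 0.4*c^2 + 0.87*c - 4.37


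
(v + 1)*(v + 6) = v^2 + 7*v + 6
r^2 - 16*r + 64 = (r - 8)^2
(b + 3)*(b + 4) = b^2 + 7*b + 12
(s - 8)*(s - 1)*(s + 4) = s^3 - 5*s^2 - 28*s + 32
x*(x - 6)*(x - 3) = x^3 - 9*x^2 + 18*x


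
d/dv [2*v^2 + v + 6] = 4*v + 1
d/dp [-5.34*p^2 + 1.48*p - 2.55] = 1.48 - 10.68*p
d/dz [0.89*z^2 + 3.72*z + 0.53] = 1.78*z + 3.72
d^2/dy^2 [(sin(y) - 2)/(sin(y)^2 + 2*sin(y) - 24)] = (-sin(y)^5 + 10*sin(y)^4 - 130*sin(y)^3 + 140*sin(y)^2 - 360*sin(y) - 16)/(sin(y)^2 + 2*sin(y) - 24)^3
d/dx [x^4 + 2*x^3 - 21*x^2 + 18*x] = 4*x^3 + 6*x^2 - 42*x + 18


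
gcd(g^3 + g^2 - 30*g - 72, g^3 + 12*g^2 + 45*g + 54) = g + 3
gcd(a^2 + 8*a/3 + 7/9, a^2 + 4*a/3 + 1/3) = a + 1/3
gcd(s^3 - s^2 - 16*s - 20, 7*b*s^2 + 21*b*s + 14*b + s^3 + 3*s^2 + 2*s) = s + 2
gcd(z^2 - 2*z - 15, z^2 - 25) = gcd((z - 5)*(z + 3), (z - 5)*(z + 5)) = z - 5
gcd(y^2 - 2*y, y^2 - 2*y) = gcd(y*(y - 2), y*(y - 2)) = y^2 - 2*y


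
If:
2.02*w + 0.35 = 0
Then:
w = -0.17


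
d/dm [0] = 0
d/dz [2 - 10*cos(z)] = 10*sin(z)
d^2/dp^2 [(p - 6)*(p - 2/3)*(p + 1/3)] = 6*p - 38/3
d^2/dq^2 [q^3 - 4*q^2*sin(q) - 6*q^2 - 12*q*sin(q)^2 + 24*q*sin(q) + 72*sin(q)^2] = 4*q^2*sin(q) - 24*q*sin(q) - 16*q*cos(q) - 24*q*cos(2*q) + 6*q - 8*sin(q) - 24*sin(2*q) + 48*cos(q) + 144*cos(2*q) - 12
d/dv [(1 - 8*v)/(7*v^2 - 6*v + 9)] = 2*(28*v^2 - 7*v - 33)/(49*v^4 - 84*v^3 + 162*v^2 - 108*v + 81)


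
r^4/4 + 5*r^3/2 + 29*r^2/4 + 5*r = r*(r/4 + 1)*(r + 1)*(r + 5)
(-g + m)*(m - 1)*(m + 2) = -g*m^2 - g*m + 2*g + m^3 + m^2 - 2*m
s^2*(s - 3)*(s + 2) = s^4 - s^3 - 6*s^2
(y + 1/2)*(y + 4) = y^2 + 9*y/2 + 2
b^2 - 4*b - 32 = (b - 8)*(b + 4)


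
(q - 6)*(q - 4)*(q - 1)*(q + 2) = q^4 - 9*q^3 + 12*q^2 + 44*q - 48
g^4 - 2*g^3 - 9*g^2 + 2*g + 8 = (g - 4)*(g - 1)*(g + 1)*(g + 2)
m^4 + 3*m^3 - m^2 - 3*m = m*(m - 1)*(m + 1)*(m + 3)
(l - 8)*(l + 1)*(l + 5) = l^3 - 2*l^2 - 43*l - 40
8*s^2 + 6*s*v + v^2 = (2*s + v)*(4*s + v)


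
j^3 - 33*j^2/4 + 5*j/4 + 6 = (j - 8)*(j - 1)*(j + 3/4)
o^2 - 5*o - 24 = (o - 8)*(o + 3)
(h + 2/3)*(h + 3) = h^2 + 11*h/3 + 2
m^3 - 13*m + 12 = (m - 3)*(m - 1)*(m + 4)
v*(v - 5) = v^2 - 5*v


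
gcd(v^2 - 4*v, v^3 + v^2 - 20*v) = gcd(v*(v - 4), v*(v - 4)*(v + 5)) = v^2 - 4*v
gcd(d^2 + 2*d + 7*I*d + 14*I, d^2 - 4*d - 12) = d + 2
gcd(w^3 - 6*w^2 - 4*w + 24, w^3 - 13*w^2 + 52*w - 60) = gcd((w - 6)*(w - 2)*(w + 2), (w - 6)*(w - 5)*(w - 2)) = w^2 - 8*w + 12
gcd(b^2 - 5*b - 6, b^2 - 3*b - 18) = b - 6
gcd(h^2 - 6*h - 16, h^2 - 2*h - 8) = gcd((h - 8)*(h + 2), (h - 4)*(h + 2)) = h + 2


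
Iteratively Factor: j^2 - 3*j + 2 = (j - 2)*(j - 1)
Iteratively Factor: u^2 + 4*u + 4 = (u + 2)*(u + 2)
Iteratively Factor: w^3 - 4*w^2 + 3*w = (w - 3)*(w^2 - w) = (w - 3)*(w - 1)*(w)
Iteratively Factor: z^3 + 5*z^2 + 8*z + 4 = (z + 2)*(z^2 + 3*z + 2) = (z + 2)^2*(z + 1)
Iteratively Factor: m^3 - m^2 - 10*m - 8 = (m - 4)*(m^2 + 3*m + 2) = (m - 4)*(m + 2)*(m + 1)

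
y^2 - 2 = (y - sqrt(2))*(y + sqrt(2))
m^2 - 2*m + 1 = (m - 1)^2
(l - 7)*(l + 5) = l^2 - 2*l - 35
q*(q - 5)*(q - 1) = q^3 - 6*q^2 + 5*q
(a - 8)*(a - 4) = a^2 - 12*a + 32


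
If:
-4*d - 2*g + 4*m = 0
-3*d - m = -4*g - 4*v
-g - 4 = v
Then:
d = v/8 - 7/2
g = -v - 4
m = -3*v/8 - 11/2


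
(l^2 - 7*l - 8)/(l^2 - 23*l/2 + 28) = 2*(l + 1)/(2*l - 7)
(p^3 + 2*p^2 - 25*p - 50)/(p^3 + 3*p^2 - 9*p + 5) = (p^2 - 3*p - 10)/(p^2 - 2*p + 1)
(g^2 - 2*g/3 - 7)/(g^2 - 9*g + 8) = (g^2 - 2*g/3 - 7)/(g^2 - 9*g + 8)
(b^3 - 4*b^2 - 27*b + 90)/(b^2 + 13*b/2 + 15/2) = 2*(b^2 - 9*b + 18)/(2*b + 3)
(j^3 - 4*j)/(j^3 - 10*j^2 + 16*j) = (j + 2)/(j - 8)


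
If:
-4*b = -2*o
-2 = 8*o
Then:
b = -1/8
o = -1/4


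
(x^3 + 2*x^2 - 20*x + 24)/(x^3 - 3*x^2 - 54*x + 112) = (x^2 + 4*x - 12)/(x^2 - x - 56)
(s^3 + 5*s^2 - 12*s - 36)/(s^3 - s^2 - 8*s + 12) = (s^3 + 5*s^2 - 12*s - 36)/(s^3 - s^2 - 8*s + 12)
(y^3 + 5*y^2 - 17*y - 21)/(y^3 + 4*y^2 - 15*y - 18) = (y + 7)/(y + 6)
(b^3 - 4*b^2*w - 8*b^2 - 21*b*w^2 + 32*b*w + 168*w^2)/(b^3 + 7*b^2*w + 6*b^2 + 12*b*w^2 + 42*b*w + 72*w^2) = (b^2 - 7*b*w - 8*b + 56*w)/(b^2 + 4*b*w + 6*b + 24*w)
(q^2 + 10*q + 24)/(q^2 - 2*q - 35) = (q^2 + 10*q + 24)/(q^2 - 2*q - 35)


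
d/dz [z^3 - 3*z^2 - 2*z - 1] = 3*z^2 - 6*z - 2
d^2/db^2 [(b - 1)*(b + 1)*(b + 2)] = 6*b + 4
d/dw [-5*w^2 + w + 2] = 1 - 10*w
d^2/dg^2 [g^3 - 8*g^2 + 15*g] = 6*g - 16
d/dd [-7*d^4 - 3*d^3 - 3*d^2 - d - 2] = -28*d^3 - 9*d^2 - 6*d - 1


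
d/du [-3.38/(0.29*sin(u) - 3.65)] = 0.9802*cos(u)/(0.29*sin(u) - 3.65)^2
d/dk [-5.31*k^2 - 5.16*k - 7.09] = -10.62*k - 5.16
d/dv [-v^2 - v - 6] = -2*v - 1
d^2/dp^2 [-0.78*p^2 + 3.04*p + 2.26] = -1.56000000000000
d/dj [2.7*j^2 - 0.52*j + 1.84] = 5.4*j - 0.52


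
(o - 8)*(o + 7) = o^2 - o - 56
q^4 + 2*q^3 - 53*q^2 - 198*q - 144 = (q - 8)*(q + 1)*(q + 3)*(q + 6)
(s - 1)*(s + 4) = s^2 + 3*s - 4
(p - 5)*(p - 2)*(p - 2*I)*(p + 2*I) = p^4 - 7*p^3 + 14*p^2 - 28*p + 40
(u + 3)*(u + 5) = u^2 + 8*u + 15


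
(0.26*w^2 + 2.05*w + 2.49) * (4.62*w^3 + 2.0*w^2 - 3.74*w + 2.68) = 1.2012*w^5 + 9.991*w^4 + 14.6314*w^3 - 1.9902*w^2 - 3.8186*w + 6.6732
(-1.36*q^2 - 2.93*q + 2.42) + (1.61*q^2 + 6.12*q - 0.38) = 0.25*q^2 + 3.19*q + 2.04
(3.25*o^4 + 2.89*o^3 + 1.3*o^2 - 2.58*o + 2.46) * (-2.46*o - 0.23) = -7.995*o^5 - 7.8569*o^4 - 3.8627*o^3 + 6.0478*o^2 - 5.4582*o - 0.5658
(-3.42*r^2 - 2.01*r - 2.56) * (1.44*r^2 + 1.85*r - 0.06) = -4.9248*r^4 - 9.2214*r^3 - 7.1997*r^2 - 4.6154*r + 0.1536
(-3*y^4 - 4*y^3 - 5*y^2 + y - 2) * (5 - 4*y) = 12*y^5 + y^4 - 29*y^2 + 13*y - 10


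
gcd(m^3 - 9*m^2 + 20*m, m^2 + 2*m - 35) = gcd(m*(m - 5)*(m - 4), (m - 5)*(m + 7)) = m - 5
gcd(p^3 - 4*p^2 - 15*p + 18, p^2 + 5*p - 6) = p - 1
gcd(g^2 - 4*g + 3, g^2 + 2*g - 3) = g - 1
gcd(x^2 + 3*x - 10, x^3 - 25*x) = x + 5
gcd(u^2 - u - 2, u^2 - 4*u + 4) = u - 2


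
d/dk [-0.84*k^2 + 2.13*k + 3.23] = 2.13 - 1.68*k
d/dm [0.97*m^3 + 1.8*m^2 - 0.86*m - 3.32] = 2.91*m^2 + 3.6*m - 0.86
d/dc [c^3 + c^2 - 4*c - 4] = 3*c^2 + 2*c - 4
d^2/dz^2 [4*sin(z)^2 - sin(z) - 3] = sin(z) + 8*cos(2*z)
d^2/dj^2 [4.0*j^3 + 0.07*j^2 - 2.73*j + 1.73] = 24.0*j + 0.14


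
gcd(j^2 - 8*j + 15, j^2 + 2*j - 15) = j - 3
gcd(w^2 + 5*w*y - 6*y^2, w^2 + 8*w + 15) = 1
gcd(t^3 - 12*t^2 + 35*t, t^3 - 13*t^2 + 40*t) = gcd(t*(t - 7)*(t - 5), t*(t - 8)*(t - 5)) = t^2 - 5*t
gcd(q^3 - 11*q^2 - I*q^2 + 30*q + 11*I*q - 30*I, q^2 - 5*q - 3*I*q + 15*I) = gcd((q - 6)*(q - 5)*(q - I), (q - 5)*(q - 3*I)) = q - 5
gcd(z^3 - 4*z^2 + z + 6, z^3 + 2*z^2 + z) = z + 1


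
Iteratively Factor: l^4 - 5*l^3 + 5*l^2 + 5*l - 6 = (l - 1)*(l^3 - 4*l^2 + l + 6) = (l - 1)*(l + 1)*(l^2 - 5*l + 6) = (l - 2)*(l - 1)*(l + 1)*(l - 3)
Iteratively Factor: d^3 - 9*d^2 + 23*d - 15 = (d - 1)*(d^2 - 8*d + 15) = (d - 3)*(d - 1)*(d - 5)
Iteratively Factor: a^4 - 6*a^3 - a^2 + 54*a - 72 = (a - 4)*(a^3 - 2*a^2 - 9*a + 18) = (a - 4)*(a - 3)*(a^2 + a - 6) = (a - 4)*(a - 3)*(a + 3)*(a - 2)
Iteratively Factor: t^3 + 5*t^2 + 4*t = (t + 1)*(t^2 + 4*t) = (t + 1)*(t + 4)*(t)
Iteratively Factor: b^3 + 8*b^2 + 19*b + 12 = (b + 4)*(b^2 + 4*b + 3) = (b + 3)*(b + 4)*(b + 1)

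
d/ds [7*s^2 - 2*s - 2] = 14*s - 2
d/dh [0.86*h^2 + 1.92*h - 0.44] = 1.72*h + 1.92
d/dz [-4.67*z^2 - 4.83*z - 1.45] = -9.34*z - 4.83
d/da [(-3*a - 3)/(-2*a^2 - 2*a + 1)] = 3*(-2*a^2 - 4*a - 3)/(4*a^4 + 8*a^3 - 4*a + 1)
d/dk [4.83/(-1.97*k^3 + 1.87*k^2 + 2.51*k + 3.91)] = (28.5453*k^2 - 18.0642*k - 12.1233)/(-1.97*k^3 + 1.87*k^2 + 2.51*k + 3.91)^2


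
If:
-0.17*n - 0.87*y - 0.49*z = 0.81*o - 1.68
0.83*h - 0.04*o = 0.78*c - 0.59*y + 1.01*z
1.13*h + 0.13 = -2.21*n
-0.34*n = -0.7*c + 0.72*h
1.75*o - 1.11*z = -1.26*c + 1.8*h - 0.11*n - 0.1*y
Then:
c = 35.7841550069004 - 51.4802133591872*z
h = 45.9008183891258 - 65.9816819110709*z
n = 33.7372400721765*z - 23.528472751001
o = 23.820868320715 - 33.6698749788945*z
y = 24.1922619777408*z - 15.6494976690908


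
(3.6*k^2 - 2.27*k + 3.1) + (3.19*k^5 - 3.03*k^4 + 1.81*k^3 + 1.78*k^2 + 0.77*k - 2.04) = 3.19*k^5 - 3.03*k^4 + 1.81*k^3 + 5.38*k^2 - 1.5*k + 1.06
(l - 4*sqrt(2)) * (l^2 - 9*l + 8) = l^3 - 9*l^2 - 4*sqrt(2)*l^2 + 8*l + 36*sqrt(2)*l - 32*sqrt(2)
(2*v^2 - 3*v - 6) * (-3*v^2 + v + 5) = -6*v^4 + 11*v^3 + 25*v^2 - 21*v - 30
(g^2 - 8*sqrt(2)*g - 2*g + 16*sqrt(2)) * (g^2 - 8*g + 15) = g^4 - 8*sqrt(2)*g^3 - 10*g^3 + 31*g^2 + 80*sqrt(2)*g^2 - 248*sqrt(2)*g - 30*g + 240*sqrt(2)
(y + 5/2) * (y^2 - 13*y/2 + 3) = y^3 - 4*y^2 - 53*y/4 + 15/2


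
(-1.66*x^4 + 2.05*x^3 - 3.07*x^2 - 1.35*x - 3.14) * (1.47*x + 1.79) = -2.4402*x^5 + 0.0420999999999996*x^4 - 0.843399999999999*x^3 - 7.4798*x^2 - 7.0323*x - 5.6206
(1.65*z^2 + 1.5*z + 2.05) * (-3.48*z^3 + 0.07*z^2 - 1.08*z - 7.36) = -5.742*z^5 - 5.1045*z^4 - 8.811*z^3 - 13.6205*z^2 - 13.254*z - 15.088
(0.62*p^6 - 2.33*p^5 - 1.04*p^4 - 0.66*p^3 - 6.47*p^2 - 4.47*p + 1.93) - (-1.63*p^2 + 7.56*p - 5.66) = 0.62*p^6 - 2.33*p^5 - 1.04*p^4 - 0.66*p^3 - 4.84*p^2 - 12.03*p + 7.59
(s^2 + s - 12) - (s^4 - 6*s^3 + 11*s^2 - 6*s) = -s^4 + 6*s^3 - 10*s^2 + 7*s - 12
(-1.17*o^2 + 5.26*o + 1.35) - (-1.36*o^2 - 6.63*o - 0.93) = 0.19*o^2 + 11.89*o + 2.28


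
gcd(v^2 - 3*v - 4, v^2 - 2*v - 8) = v - 4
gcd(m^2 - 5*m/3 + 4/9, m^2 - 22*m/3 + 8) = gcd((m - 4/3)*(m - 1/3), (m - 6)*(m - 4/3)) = m - 4/3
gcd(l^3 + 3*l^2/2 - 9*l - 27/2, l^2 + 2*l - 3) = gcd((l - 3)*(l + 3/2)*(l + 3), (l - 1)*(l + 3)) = l + 3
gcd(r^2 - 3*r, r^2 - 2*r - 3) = r - 3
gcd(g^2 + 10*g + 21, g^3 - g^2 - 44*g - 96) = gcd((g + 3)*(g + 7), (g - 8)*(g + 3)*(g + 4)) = g + 3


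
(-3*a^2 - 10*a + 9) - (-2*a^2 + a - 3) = -a^2 - 11*a + 12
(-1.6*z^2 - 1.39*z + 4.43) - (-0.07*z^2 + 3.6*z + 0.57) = -1.53*z^2 - 4.99*z + 3.86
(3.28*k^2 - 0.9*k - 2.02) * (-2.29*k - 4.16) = -7.5112*k^3 - 11.5838*k^2 + 8.3698*k + 8.4032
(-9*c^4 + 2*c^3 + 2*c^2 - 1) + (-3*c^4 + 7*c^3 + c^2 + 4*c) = -12*c^4 + 9*c^3 + 3*c^2 + 4*c - 1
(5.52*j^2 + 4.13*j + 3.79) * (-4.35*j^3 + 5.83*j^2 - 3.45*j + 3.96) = -24.012*j^5 + 14.2161*j^4 - 11.4526*j^3 + 29.7064*j^2 + 3.2793*j + 15.0084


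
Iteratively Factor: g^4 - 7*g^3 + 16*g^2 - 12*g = (g - 2)*(g^3 - 5*g^2 + 6*g) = (g - 2)^2*(g^2 - 3*g) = (g - 3)*(g - 2)^2*(g)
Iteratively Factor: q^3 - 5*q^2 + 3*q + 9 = (q + 1)*(q^2 - 6*q + 9) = (q - 3)*(q + 1)*(q - 3)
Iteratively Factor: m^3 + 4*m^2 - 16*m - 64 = (m - 4)*(m^2 + 8*m + 16) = (m - 4)*(m + 4)*(m + 4)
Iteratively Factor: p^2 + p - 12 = (p + 4)*(p - 3)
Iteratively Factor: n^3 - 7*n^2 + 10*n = (n)*(n^2 - 7*n + 10) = n*(n - 2)*(n - 5)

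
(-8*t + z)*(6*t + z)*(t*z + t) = -48*t^3*z - 48*t^3 - 2*t^2*z^2 - 2*t^2*z + t*z^3 + t*z^2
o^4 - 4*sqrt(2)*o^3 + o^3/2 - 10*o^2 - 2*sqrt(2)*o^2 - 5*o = o*(o + 1/2)*(o - 5*sqrt(2))*(o + sqrt(2))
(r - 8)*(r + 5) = r^2 - 3*r - 40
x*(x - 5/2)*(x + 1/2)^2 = x^4 - 3*x^3/2 - 9*x^2/4 - 5*x/8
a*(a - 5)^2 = a^3 - 10*a^2 + 25*a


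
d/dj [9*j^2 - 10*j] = 18*j - 10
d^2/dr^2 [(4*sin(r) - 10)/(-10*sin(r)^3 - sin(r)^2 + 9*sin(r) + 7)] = 2*(800*sin(r)^7 - 4440*sin(r)^6 - 1028*sin(r)^5 + 8598*sin(r)^4 - 2495*sin(r)^3 - 5021*sin(r)^2 + 2159*sin(r) + 1132)/(10*sin(r)^3 + sin(r)^2 - 9*sin(r) - 7)^3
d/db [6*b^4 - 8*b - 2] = 24*b^3 - 8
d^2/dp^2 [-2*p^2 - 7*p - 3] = -4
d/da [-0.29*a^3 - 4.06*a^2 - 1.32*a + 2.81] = -0.87*a^2 - 8.12*a - 1.32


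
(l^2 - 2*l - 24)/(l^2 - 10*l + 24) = (l + 4)/(l - 4)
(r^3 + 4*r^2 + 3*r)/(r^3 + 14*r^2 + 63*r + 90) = r*(r + 1)/(r^2 + 11*r + 30)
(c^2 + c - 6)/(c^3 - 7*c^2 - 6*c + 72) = (c - 2)/(c^2 - 10*c + 24)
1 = 1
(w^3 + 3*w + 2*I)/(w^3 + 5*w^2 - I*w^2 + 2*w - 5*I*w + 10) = (w + I)/(w + 5)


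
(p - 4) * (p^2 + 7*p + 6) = p^3 + 3*p^2 - 22*p - 24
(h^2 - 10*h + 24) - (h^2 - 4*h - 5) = 29 - 6*h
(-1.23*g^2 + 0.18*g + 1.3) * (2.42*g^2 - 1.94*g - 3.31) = -2.9766*g^4 + 2.8218*g^3 + 6.8681*g^2 - 3.1178*g - 4.303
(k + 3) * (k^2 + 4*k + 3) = k^3 + 7*k^2 + 15*k + 9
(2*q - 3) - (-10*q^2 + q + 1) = 10*q^2 + q - 4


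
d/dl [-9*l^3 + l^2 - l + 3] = -27*l^2 + 2*l - 1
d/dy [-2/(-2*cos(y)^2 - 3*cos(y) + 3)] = 2*(4*cos(y) + 3)*sin(y)/(3*cos(y) + cos(2*y) - 2)^2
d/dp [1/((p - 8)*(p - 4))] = 2*(6 - p)/(p^4 - 24*p^3 + 208*p^2 - 768*p + 1024)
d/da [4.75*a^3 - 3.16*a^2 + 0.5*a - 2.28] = 14.25*a^2 - 6.32*a + 0.5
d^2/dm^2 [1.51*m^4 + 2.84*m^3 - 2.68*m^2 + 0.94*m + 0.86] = 18.12*m^2 + 17.04*m - 5.36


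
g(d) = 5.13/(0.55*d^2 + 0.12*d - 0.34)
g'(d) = 5.13*(-1.1*d - 0.12)/(0.55*d^2 + 0.12*d - 0.34)^2 = (-5.643*d - 0.6156)/(0.55*d^2 + 0.12*d - 0.34)^2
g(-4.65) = 0.47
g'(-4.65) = 0.21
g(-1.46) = 7.81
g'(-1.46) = 17.65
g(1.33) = 6.47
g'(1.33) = -12.93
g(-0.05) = -14.89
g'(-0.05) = -2.81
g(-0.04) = -14.92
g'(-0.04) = -3.30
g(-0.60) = -23.97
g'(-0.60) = 60.49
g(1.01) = 14.99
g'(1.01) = -53.91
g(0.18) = -17.07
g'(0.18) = -18.06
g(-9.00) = 0.12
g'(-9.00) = 0.03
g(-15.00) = 0.04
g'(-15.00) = 0.01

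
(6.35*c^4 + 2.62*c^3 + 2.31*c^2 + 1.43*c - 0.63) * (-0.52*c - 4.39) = -3.302*c^5 - 29.2389*c^4 - 12.703*c^3 - 10.8845*c^2 - 5.9501*c + 2.7657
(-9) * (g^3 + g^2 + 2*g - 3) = -9*g^3 - 9*g^2 - 18*g + 27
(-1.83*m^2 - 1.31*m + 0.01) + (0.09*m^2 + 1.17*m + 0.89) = -1.74*m^2 - 0.14*m + 0.9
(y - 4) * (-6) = 24 - 6*y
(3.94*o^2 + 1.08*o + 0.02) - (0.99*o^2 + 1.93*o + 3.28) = 2.95*o^2 - 0.85*o - 3.26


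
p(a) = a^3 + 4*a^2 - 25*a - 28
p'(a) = 3*a^2 + 8*a - 25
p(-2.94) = 54.66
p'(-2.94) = -22.59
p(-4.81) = 73.51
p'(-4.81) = 5.93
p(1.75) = -54.14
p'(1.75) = -1.81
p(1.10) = -49.33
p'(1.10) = -12.57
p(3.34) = -29.62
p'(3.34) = 35.19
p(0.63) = -41.91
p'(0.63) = -18.77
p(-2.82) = 51.88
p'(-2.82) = -23.70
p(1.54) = -53.36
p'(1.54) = -5.57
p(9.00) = 800.00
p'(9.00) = 290.00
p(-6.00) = 50.00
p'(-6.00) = 35.00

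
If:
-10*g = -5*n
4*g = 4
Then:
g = 1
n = 2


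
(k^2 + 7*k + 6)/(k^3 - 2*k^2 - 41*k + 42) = (k + 1)/(k^2 - 8*k + 7)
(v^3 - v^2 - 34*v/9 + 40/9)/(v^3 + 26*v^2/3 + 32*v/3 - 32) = (3*v^2 + v - 10)/(3*(v^2 + 10*v + 24))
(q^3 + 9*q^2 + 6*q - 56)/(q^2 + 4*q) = q + 5 - 14/q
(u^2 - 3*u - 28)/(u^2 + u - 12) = (u - 7)/(u - 3)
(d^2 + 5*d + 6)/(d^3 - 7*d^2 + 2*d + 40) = (d + 3)/(d^2 - 9*d + 20)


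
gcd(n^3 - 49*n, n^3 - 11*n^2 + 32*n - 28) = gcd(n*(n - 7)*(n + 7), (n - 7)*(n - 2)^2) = n - 7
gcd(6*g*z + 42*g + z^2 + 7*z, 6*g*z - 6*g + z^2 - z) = 6*g + z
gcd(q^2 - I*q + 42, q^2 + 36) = q + 6*I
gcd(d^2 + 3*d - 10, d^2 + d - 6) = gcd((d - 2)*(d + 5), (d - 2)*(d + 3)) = d - 2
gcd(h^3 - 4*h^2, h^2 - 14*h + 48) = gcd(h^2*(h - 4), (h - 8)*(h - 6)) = 1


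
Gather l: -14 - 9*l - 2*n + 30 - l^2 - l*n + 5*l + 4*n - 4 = -l^2 + l*(-n - 4) + 2*n + 12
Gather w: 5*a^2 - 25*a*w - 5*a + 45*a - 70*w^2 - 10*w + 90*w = 5*a^2 + 40*a - 70*w^2 + w*(80 - 25*a)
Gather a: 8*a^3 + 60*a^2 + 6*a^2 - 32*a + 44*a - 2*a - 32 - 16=8*a^3 + 66*a^2 + 10*a - 48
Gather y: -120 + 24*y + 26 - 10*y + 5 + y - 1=15*y - 90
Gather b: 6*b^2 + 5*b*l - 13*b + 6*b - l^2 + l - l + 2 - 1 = 6*b^2 + b*(5*l - 7) - l^2 + 1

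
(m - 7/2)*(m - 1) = m^2 - 9*m/2 + 7/2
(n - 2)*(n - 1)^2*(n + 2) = n^4 - 2*n^3 - 3*n^2 + 8*n - 4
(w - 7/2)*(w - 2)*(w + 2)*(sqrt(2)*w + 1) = sqrt(2)*w^4 - 7*sqrt(2)*w^3/2 + w^3 - 4*sqrt(2)*w^2 - 7*w^2/2 - 4*w + 14*sqrt(2)*w + 14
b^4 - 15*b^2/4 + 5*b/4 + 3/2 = (b - 3/2)*(b - 1)*(b + 1/2)*(b + 2)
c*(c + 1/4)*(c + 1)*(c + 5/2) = c^4 + 15*c^3/4 + 27*c^2/8 + 5*c/8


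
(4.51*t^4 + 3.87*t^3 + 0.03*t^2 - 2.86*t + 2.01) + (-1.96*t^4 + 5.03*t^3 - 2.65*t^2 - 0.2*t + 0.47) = 2.55*t^4 + 8.9*t^3 - 2.62*t^2 - 3.06*t + 2.48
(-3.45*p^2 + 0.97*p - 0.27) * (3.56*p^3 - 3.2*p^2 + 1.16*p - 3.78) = -12.282*p^5 + 14.4932*p^4 - 8.0672*p^3 + 15.0302*p^2 - 3.9798*p + 1.0206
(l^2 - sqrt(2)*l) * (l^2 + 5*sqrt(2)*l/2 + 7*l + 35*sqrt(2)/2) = l^4 + 3*sqrt(2)*l^3/2 + 7*l^3 - 5*l^2 + 21*sqrt(2)*l^2/2 - 35*l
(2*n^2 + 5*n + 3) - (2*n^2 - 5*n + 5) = 10*n - 2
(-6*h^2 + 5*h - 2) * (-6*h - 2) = 36*h^3 - 18*h^2 + 2*h + 4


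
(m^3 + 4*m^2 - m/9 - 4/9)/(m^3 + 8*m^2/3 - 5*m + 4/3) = (m + 1/3)/(m - 1)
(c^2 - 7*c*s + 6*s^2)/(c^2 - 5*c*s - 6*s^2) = (c - s)/(c + s)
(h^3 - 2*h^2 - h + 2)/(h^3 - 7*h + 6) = (h + 1)/(h + 3)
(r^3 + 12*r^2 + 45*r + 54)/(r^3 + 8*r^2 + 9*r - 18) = (r + 3)/(r - 1)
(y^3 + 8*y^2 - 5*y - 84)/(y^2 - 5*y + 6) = (y^2 + 11*y + 28)/(y - 2)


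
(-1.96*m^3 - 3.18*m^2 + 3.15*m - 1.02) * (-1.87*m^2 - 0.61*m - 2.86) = 3.6652*m^5 + 7.1422*m^4 + 1.6549*m^3 + 9.0807*m^2 - 8.3868*m + 2.9172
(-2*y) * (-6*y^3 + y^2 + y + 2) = 12*y^4 - 2*y^3 - 2*y^2 - 4*y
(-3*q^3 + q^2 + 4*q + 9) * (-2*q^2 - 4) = 6*q^5 - 2*q^4 + 4*q^3 - 22*q^2 - 16*q - 36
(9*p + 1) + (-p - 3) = 8*p - 2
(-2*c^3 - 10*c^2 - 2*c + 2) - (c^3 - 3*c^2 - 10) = -3*c^3 - 7*c^2 - 2*c + 12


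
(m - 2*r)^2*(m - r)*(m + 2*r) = m^4 - 3*m^3*r - 2*m^2*r^2 + 12*m*r^3 - 8*r^4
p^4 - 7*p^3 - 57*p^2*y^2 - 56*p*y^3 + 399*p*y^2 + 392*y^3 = (p - 7)*(p - 8*y)*(p + y)*(p + 7*y)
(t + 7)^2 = t^2 + 14*t + 49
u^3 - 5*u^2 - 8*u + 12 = (u - 6)*(u - 1)*(u + 2)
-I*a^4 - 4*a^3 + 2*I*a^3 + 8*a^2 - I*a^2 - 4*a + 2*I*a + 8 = (a - 2)*(a - 4*I)*(a - I)*(-I*a + 1)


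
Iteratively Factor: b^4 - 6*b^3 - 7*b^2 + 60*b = (b)*(b^3 - 6*b^2 - 7*b + 60) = b*(b - 5)*(b^2 - b - 12) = b*(b - 5)*(b - 4)*(b + 3)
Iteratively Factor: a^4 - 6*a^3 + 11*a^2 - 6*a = (a)*(a^3 - 6*a^2 + 11*a - 6) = a*(a - 3)*(a^2 - 3*a + 2) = a*(a - 3)*(a - 2)*(a - 1)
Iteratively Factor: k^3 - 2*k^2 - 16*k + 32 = (k - 4)*(k^2 + 2*k - 8) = (k - 4)*(k + 4)*(k - 2)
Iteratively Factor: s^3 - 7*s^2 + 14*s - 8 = (s - 4)*(s^2 - 3*s + 2) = (s - 4)*(s - 1)*(s - 2)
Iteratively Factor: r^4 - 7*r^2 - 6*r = (r)*(r^3 - 7*r - 6) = r*(r + 1)*(r^2 - r - 6) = r*(r + 1)*(r + 2)*(r - 3)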